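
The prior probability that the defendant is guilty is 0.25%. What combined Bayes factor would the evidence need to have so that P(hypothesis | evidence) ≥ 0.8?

Prior odds = 0.0025/0.9975 = 1/399.
Target odds = 0.8/0.2 = 4.
Required Bayes factor = 4 ÷ (1/399) = 1596.

1596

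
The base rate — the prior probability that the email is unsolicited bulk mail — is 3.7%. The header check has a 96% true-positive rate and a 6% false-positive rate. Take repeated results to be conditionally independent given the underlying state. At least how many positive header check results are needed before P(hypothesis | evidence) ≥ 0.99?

Prior odds = 0.037/0.963 = 37/963.
Likelihood ratio of a positive result = 0.96/0.06 = 16.
Target odds: 0.99 ÷ 0.01 = 99.
Require 16ⁿ ≥ 99 ÷ (37/963) = 95337/37.
16² = 256 falls short of 95337/37 but 16³ = 4096 reaches it, so n = 3.

3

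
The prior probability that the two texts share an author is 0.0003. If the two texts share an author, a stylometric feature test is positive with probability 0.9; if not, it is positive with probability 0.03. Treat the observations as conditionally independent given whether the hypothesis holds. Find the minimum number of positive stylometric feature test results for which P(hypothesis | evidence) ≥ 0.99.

4

Prior odds = 0.0003/0.9997 = 3/9997.
Likelihood ratio of a positive = 0.9/0.03 = 30.
Target odds: 0.99 ÷ 0.01 = 99.
Need (3/9997) × 30ⁿ ≥ 99, i.e. 30ⁿ ≥ 329901.
30³ = 27000 falls short of 329901 but 30⁴ = 810000 reaches it, so n = 4.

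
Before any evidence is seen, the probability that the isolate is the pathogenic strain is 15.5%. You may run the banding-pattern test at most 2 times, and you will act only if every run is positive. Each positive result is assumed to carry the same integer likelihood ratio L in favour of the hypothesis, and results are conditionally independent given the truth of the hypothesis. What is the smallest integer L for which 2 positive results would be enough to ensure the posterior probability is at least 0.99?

Prior odds = 0.155/0.845 = 31/169.
Target odds = 0.99/0.01 = 99.
Need L² ≥ 99 ÷ (31/169) = 16731/31.
23² = 529 < 16731/31 ≤ 576 = 24², so L = 24.

24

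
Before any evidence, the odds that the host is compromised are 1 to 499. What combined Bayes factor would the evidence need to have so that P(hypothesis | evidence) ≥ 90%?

4491

Prior odds = 1/499.
Target odds = 0.9/0.1 = 9.
Required Bayes factor = 9 ÷ (1/499) = 4491.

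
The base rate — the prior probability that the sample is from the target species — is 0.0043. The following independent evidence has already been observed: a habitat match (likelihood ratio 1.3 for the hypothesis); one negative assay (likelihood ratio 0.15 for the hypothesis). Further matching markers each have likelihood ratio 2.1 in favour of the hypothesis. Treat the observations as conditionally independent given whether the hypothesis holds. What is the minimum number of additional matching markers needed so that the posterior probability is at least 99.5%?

Prior odds = 0.0043/0.9957 = 43/9957.
Combined Bayes factor of the evidence already in hand = 1.3 × 0.15 = 0.195.
Odds after that evidence = (43/9957) × 0.195 = 559/663800.
Target odds = 0.995/0.005 = 199.
Need 2.1ⁿ ≥ 199 ÷ (559/663800) = 132096200/559.
2.1¹⁶ ≈143057 falls short of 132096200/559 but 2.1¹⁷ ≈300419 reaches it, so n = 17.

17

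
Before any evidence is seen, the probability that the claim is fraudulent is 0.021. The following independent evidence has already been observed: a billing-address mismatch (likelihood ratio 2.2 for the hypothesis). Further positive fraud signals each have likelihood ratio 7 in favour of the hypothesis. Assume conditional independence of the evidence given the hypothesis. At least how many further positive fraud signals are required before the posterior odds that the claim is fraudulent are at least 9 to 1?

Prior odds = 0.021/0.979 = 21/979.
Bayes factor of the evidence already in hand = 2.2.
Odds after that evidence = (21/979) × 2.2 = 21/445.
Target odds = 9.
Need 7ⁿ ≥ 9 ÷ (21/445) = 1335/7.
7² = 49 falls short of 1335/7 but 7³ = 343 reaches it, so n = 3.

3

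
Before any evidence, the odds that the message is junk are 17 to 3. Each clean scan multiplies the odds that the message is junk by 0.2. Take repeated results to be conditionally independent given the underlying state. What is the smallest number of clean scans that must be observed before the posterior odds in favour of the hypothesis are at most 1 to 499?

Prior odds = 17/3.
Likelihood ratio per clean scan = 0.2.
Target odds = 1/499.
Need (17/3) × 0.2ⁿ ≤ 1/499, i.e. 0.2ⁿ ≤ 3/8483.
0.2⁴ = 0.0016 is still above 3/8483 but 0.2⁵ = 0.00032 is at or below it, so n = 5.

5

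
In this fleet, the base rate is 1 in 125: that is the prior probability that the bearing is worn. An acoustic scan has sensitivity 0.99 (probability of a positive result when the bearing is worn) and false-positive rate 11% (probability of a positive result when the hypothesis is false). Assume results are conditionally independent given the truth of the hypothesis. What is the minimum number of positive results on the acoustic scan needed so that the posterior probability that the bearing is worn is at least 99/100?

5

Prior odds = 0.008/0.992 = 1/124.
Likelihood ratio of a positive result = 0.99/0.11 = 9.
Target odds: 0.99 ÷ 0.01 = 99.
Require 9ⁿ ≥ 99 ÷ (1/124) = 12276.
9⁴ = 6561 falls short of 12276 but 9⁵ = 59049 reaches it, so n = 5.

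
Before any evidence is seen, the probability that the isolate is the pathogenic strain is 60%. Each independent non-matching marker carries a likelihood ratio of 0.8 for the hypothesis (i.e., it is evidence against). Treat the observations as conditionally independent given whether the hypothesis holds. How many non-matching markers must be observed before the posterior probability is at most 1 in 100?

23

Prior odds: 0.6 ÷ 0.4 = 1.5.
Likelihood ratio per non-matching marker = 0.8.
Target odds: 0.01 ÷ 0.99 = 1/99.
Need 1.5 × 0.8ⁿ ≤ 1/99, i.e. 0.8ⁿ ≤ 2/297.
0.8²² ≈0.0073787 is still above 2/297 but 0.8²³ ≈0.00590296 is at or below it, so n = 23.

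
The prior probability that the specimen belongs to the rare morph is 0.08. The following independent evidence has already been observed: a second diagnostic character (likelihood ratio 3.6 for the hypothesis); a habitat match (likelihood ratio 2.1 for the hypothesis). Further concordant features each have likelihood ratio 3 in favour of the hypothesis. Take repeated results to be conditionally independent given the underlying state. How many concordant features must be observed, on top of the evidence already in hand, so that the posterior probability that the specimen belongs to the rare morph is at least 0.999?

Prior odds = 0.08/0.92 = 2/23.
Combined Bayes factor of the evidence already in hand = 3.6 × 2.1 = 7.56.
Odds after that evidence = (2/23) × 7.56 = 378/575.
Target odds = 0.999/0.001 = 999.
Need 3ⁿ ≥ 999 ÷ (378/575) = 21275/14.
3⁶ = 729 falls short of 21275/14 but 3⁷ = 2187 reaches it, so n = 7.

7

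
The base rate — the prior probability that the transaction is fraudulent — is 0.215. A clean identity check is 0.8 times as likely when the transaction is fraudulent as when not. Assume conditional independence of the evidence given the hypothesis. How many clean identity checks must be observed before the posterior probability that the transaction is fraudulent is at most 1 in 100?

15

Prior odds: 0.215 ÷ 0.785 = 43/157.
Likelihood ratio per clean identity check = 0.8.
Target posterior odds = 0.01/0.99 = 1/99.
Need (43/157) × 0.8ⁿ ≤ 1/99, i.e. 0.8ⁿ ≤ 157/4257.
0.8¹⁴ ≈0.0439805 is still above 157/4257 but 0.8¹⁵ ≈0.0351844 is at or below it, so n = 15.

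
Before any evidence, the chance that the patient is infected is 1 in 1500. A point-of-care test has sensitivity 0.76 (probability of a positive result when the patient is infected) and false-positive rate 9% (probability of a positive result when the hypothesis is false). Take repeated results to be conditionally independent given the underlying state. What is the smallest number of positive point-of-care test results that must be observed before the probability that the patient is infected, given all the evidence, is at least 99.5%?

Prior odds: (1/1500) ÷ (1499/1500) = 1/1499.
Likelihood ratio of a positive result = 0.76/0.09 = 76/9.
Target odds: 0.995 ÷ 0.005 = 199.
Need (1/1499) × (76/9)ⁿ ≥ 199, i.e. (76/9)ⁿ ≥ 298301.
(76/9)⁵ ≈42939.3 falls short of 298301 but (76/9)⁶ ≈362599 reaches it, so n = 6.

6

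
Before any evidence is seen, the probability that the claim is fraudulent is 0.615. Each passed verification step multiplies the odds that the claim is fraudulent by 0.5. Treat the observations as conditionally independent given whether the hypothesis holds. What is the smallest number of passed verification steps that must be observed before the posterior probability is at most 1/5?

Prior odds: 0.615 ÷ 0.385 = 123/77.
Likelihood ratio per passed verification step = 0.5.
Target odds: 0.2 ÷ 0.8 = 0.25.
Require 0.5ⁿ ≤ 0.25 ÷ (123/77) = 77/492.
0.5² = 0.25 is still above 77/492 but 0.5³ = 0.125 is at or below it, so n = 3.

3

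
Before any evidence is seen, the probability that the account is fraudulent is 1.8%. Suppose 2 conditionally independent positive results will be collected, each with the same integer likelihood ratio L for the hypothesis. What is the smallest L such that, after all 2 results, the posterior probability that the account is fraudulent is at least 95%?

Prior odds = 0.018/0.982 = 9/491.
Target odds = 0.95/0.05 = 19.
Need L² ≥ 19 ÷ (9/491) = 9329/9.
32² = 1024 < 9329/9 ≤ 1089 = 33², so L = 33.

33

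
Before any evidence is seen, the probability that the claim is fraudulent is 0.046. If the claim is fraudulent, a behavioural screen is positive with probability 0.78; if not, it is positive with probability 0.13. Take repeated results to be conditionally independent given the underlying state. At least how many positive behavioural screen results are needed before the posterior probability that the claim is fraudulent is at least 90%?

Prior odds = 0.046/0.954 = 23/477.
Likelihood ratio of a positive = 0.78/0.13 = 6.
Target odds: 0.9 ÷ 0.1 = 9.
Require 6ⁿ ≥ 9 ÷ (23/477) = 4293/23.
6² = 36 falls short of 4293/23 but 6³ = 216 reaches it, so n = 3.

3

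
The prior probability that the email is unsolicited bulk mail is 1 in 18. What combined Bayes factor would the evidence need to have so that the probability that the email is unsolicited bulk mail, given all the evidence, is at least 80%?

Prior odds = (1/18)/(17/18) = 1/17.
Target odds = 0.8/0.2 = 4.
Required Bayes factor = 4 ÷ (1/17) = 68.

68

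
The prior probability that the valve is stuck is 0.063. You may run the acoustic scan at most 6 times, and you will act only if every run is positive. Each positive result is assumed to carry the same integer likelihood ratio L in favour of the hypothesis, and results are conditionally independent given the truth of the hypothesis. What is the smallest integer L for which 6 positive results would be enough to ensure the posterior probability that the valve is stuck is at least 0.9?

Prior odds = 0.063/0.937 = 63/937.
Target odds = 0.9/0.1 = 9.
Need L⁶ ≥ 9 ÷ (63/937) = 937/7.
2⁶ = 64 < 937/7 ≤ 729 = 3⁶, so L = 3.

3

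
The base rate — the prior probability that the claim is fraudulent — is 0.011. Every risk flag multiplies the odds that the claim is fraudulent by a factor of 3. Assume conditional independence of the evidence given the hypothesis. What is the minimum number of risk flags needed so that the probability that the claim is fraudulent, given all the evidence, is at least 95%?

Prior odds = 0.011/0.989 = 11/989.
Likelihood ratio per risk flag = 3.
Target posterior odds = 0.95/0.05 = 19.
Need (11/989) × 3ⁿ ≥ 19, i.e. 3ⁿ ≥ 18791/11.
3⁶ = 729 falls short of 18791/11 but 3⁷ = 2187 reaches it, so n = 7.

7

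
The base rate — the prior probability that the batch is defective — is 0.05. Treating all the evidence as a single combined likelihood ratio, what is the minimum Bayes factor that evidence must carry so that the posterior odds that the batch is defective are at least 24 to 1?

Prior odds = 0.05/0.95 = 1/19.
Target odds = 24.
Required Bayes factor = 24 ÷ (1/19) = 456.

456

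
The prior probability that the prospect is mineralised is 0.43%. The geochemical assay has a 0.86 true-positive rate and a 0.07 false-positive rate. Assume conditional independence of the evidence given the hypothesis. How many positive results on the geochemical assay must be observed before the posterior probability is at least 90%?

Prior odds: 0.0043 ÷ 0.9957 = 43/9957.
Likelihood ratio of a positive result = 0.86/0.07 = 86/7.
Target posterior odds = 0.9/0.1 = 9.
Require (86/7)ⁿ ≥ 9 ÷ (43/9957) = 89613/43.
(86/7)³ = 636056/343 falls short of 89613/43 but (86/7)⁴ = 54700816/2401 reaches it, so n = 4.

4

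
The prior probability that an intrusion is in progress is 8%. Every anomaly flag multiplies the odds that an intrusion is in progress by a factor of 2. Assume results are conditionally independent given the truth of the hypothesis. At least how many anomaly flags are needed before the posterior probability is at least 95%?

8

Prior odds: 0.08 ÷ 0.92 = 2/23.
Likelihood ratio per anomaly flag = 2.
Target posterior odds = 0.95/0.05 = 19.
Require 2ⁿ ≥ 19 ÷ (2/23) = 218.5.
2⁷ = 128 falls short of 218.5 but 2⁸ = 256 reaches it, so n = 8.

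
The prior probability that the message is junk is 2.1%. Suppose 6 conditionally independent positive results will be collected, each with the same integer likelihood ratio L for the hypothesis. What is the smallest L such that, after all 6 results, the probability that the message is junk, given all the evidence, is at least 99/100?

Prior odds = 0.021/0.979 = 21/979.
Target odds = 0.99/0.01 = 99.
Need L⁶ ≥ 99 ÷ (21/979) = 32307/7.
4⁶ = 4096 < 32307/7 ≤ 15625 = 5⁶, so L = 5.

5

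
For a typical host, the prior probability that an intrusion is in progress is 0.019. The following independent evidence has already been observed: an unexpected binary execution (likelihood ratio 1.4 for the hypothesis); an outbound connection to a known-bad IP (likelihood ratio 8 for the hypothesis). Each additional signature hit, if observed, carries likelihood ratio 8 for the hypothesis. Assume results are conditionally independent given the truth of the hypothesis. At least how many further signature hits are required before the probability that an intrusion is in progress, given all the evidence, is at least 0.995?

Prior odds = 0.019/0.981 = 19/981.
Combined Bayes factor of the evidence already in hand = 1.4 × 8 = 11.2.
Odds after that evidence = (19/981) × 11.2 = 1064/4905.
Target odds = 0.995/0.005 = 199.
Need 8ⁿ ≥ 199 ÷ (1064/4905) = 976095/1064.
8³ = 512 falls short of 976095/1064 but 8⁴ = 4096 reaches it, so n = 4.

4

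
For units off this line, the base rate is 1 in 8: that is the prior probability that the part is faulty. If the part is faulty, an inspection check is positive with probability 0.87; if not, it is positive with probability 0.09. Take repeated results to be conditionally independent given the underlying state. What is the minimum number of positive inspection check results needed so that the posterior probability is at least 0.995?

4

Prior odds = 0.125/0.875 = 1/7.
Likelihood ratio of a positive = 0.87/0.09 = 29/3.
Target posterior odds = 0.995/0.005 = 199.
Need (1/7) × (29/3)ⁿ ≥ 199, i.e. (29/3)ⁿ ≥ 1393.
(29/3)³ = 24389/27 falls short of 1393 but (29/3)⁴ = 707281/81 reaches it, so n = 4.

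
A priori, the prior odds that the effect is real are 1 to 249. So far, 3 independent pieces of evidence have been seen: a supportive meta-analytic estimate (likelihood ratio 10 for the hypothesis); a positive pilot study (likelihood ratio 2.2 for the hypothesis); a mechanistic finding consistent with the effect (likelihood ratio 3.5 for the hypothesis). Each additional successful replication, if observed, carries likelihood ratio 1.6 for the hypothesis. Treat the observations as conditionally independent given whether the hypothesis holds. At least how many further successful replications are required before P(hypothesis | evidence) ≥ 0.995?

14

Prior odds = 1/249.
Combined Bayes factor of the evidence already in hand = 10 × 2.2 × 3.5 = 77.
Odds after that evidence = (1/249) × 77 = 77/249.
Target odds = 0.995/0.005 = 199.
Need 1.6ⁿ ≥ 199 ÷ (77/249) = 49551/77.
1.6¹³ ≈450.36 falls short of 49551/77 but 1.6¹⁴ ≈720.576 reaches it, so n = 14.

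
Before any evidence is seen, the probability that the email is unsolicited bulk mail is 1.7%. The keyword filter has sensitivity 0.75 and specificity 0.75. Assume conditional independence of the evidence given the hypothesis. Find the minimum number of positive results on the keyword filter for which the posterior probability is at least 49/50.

8

Prior odds = 0.017/0.983 = 17/983.
False-positive rate = 1 − 0.75 = 0.25; likelihood ratio of a positive = 0.75/0.25 = 3.
Target posterior odds = 0.98/0.02 = 49.
Require 3ⁿ ≥ 49 ÷ (17/983) = 48167/17.
3⁷ = 2187 falls short of 48167/17 but 3⁸ = 6561 reaches it, so n = 8.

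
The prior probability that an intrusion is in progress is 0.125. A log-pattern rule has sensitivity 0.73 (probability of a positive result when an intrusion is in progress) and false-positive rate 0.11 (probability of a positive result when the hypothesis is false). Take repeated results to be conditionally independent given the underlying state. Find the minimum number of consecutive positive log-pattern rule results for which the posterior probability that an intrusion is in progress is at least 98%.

4

Prior odds = 0.125/0.875 = 1/7.
Likelihood ratio of a positive result = 0.73/0.11 = 73/11.
Target odds: 0.98 ÷ 0.02 = 49.
Require (73/11)ⁿ ≥ 49 ÷ (1/7) = 343.
(73/11)³ = 389017/1331 falls short of 343 but (73/11)⁴ = 28398241/14641 reaches it, so n = 4.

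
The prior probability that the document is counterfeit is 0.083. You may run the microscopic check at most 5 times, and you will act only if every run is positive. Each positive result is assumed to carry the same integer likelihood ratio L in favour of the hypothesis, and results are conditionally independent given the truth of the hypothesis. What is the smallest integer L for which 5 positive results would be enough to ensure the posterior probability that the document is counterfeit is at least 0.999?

Prior odds = 0.083/0.917 = 83/917.
Target odds = 0.999/0.001 = 999.
Need L⁵ ≥ 999 ÷ (83/917) = 916083/83.
6⁵ = 7776 < 916083/83 ≤ 16807 = 7⁵, so L = 7.

7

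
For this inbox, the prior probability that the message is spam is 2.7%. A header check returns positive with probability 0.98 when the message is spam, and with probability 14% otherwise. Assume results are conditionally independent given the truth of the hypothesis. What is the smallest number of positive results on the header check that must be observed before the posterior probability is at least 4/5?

3

Prior odds: 0.027 ÷ 0.973 = 27/973.
Likelihood ratio of a positive result = 0.98/0.14 = 7.
Target odds: 0.8 ÷ 0.2 = 4.
Require 7ⁿ ≥ 4 ÷ (27/973) = 3892/27.
7² = 49 falls short of 3892/27 but 7³ = 343 reaches it, so n = 3.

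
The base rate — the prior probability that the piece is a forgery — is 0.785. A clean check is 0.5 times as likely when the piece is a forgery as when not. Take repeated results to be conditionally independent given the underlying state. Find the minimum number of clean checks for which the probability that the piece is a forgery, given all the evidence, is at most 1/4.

4

Prior odds: 0.785 ÷ 0.215 = 157/43.
Likelihood ratio per clean check = 0.5.
Target posterior odds = 0.25/0.75 = 1/3.
Require 0.5ⁿ ≤ 1/3 ÷ (157/43) = 43/471.
0.5³ = 0.125 is still above 43/471 but 0.5⁴ = 0.0625 is at or below it, so n = 4.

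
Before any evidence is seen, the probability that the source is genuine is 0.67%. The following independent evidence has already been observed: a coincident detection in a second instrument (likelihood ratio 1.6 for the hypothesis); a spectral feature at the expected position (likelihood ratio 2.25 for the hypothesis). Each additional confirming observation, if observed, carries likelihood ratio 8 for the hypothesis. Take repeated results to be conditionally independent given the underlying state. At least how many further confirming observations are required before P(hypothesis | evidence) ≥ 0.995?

Prior odds = 0.0067/0.9933 = 67/9933.
Combined Bayes factor of the evidence already in hand = 1.6 × 2.25 = 3.6.
Odds after that evidence = (67/9933) × 3.6 = 402/16555.
Target odds = 0.995/0.005 = 199.
Need 8ⁿ ≥ 199 ÷ (402/16555) = 3294445/402.
8⁴ = 4096 falls short of 3294445/402 but 8⁵ = 32768 reaches it, so n = 5.

5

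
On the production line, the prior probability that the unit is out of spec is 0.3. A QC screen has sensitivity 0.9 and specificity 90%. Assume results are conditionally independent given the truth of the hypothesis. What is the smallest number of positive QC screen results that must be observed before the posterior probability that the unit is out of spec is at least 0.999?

Prior odds: 0.3 ÷ 0.7 = 3/7.
False-positive rate = 1 − 0.9 = 0.1; likelihood ratio of a positive = 0.9/0.1 = 9.
Target posterior odds = 0.999/0.001 = 999.
Need (3/7) × 9ⁿ ≥ 999, i.e. 9ⁿ ≥ 2331.
9³ = 729 falls short of 2331 but 9⁴ = 6561 reaches it, so n = 4.

4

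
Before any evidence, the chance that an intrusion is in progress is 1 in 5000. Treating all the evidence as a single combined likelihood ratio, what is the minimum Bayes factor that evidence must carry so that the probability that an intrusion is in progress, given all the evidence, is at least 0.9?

Prior odds = 0.0002/0.9998 = 1/4999.
Target odds = 0.9/0.1 = 9.
Required Bayes factor = 9 ÷ (1/4999) = 44991.

44991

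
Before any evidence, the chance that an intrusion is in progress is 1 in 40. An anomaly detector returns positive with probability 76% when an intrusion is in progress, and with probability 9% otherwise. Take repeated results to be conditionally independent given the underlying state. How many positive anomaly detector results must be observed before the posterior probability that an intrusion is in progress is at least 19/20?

4

Prior odds = 0.025/0.975 = 1/39.
Likelihood ratio of a positive result = 0.76/0.09 = 76/9.
Target posterior odds = 0.95/0.05 = 19.
Require (76/9)ⁿ ≥ 19 ÷ (1/39) = 741.
(76/9)³ = 438976/729 falls short of 741 but (76/9)⁴ = 33362176/6561 reaches it, so n = 4.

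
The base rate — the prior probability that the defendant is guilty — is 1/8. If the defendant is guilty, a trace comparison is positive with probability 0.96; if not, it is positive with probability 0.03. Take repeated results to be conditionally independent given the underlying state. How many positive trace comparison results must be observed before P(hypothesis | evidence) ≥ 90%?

Prior odds = 0.125/0.875 = 1/7.
Likelihood ratio of a positive = 0.96/0.03 = 32.
Target posterior odds = 0.9/0.1 = 9.
Require 32ⁿ ≥ 9 ÷ (1/7) = 63.
32¹ = 32 falls short of 63 but 32² = 1024 reaches it, so n = 2.

2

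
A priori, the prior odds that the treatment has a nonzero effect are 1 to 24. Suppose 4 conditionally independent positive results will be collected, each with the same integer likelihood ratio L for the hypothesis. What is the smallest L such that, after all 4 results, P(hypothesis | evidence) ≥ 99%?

Prior odds = 1/24.
Target odds = 0.99/0.01 = 99.
Need L⁴ ≥ 99 ÷ (1/24) = 2376.
6⁴ = 1296 < 2376 ≤ 2401 = 7⁴, so L = 7.

7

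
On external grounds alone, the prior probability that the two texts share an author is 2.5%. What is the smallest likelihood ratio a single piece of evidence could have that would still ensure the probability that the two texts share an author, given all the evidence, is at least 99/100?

3861

Prior odds = 0.025/0.975 = 1/39.
Target odds = 0.99/0.01 = 99.
Required Bayes factor = 99 ÷ (1/39) = 3861.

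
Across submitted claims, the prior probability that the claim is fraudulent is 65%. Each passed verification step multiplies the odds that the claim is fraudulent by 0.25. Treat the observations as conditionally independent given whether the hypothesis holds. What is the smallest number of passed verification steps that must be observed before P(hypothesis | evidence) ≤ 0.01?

4

Prior odds: 0.65 ÷ 0.35 = 13/7.
Likelihood ratio per passed verification step = 0.25.
Target posterior odds = 0.01/0.99 = 1/99.
Require 0.25ⁿ ≤ 1/99 ÷ (13/7) = 7/1287.
0.25³ = 0.015625 is still above 7/1287 but 0.25⁴ = 0.00390625 is at or below it, so n = 4.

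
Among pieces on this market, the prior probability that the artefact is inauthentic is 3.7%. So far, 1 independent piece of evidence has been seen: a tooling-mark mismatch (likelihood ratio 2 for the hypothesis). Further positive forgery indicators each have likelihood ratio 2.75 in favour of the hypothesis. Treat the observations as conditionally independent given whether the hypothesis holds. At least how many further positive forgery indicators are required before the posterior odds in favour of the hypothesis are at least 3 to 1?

Prior odds = 0.037/0.963 = 37/963.
Bayes factor of the evidence already in hand = 2.
Odds after that evidence = (37/963) × 2 = 74/963.
Target odds = 3.
Need 2.75ⁿ ≥ 3 ÷ (74/963) = 2889/74.
2.75³ = 20.796875 falls short of 2889/74 but 2.75⁴ = 57.19140625 reaches it, so n = 4.

4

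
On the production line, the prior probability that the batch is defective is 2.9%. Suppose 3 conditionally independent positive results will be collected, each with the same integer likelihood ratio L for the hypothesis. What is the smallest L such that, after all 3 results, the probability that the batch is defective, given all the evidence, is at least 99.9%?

Prior odds = 0.029/0.971 = 29/971.
Target odds = 0.999/0.001 = 999.
Need L³ ≥ 999 ÷ (29/971) = 970029/29.
32³ = 32768 < 970029/29 ≤ 35937 = 33³, so L = 33.

33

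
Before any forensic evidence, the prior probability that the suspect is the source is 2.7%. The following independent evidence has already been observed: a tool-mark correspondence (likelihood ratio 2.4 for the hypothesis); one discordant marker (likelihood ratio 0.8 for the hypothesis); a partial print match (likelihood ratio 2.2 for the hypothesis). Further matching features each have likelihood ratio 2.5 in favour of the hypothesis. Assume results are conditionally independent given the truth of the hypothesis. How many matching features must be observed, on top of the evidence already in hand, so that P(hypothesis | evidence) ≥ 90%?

5

Prior odds = 0.027/0.973 = 27/973.
Combined Bayes factor of the evidence already in hand = 2.4 × 0.8 × 2.2 = 4.224.
Odds after that evidence = (27/973) × 4.224 = 14256/121625.
Target odds = 0.9/0.1 = 9.
Need 2.5ⁿ ≥ 9 ÷ (14256/121625) = 121625/1584.
2.5⁴ = 39.0625 falls short of 121625/1584 but 2.5⁵ = 97.65625 reaches it, so n = 5.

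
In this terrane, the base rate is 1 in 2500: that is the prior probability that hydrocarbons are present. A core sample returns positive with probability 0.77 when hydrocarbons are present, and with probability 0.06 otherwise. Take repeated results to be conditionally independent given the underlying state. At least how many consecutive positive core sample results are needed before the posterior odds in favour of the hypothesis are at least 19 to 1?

5

Prior odds: 0.0004 ÷ 0.9996 = 1/2499.
Likelihood ratio of a positive result = 0.77/0.06 = 77/6.
Target odds = 19.
Need (1/2499) × (77/6)ⁿ ≥ 19, i.e. (77/6)ⁿ ≥ 47481.
(77/6)⁴ = 35153041/1296 falls short of 47481 but (77/6)⁵ ≈348095 reaches it, so n = 5.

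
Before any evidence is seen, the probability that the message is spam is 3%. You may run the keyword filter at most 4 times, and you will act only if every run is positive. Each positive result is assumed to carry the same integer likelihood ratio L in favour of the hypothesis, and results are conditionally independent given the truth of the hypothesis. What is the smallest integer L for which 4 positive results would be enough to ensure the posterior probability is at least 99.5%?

Prior odds = 0.03/0.97 = 3/97.
Target odds = 0.995/0.005 = 199.
Need L⁴ ≥ 199 ÷ (3/97) = 19303/3.
8⁴ = 4096 < 19303/3 ≤ 6561 = 9⁴, so L = 9.

9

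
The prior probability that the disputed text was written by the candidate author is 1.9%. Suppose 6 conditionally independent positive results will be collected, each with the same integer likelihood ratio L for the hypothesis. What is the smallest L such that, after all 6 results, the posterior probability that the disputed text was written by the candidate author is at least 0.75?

Prior odds = 0.019/0.981 = 19/981.
Target odds = 0.75/0.25 = 3.
Need L⁶ ≥ 3 ÷ (19/981) = 2943/19.
2⁶ = 64 < 2943/19 ≤ 729 = 3⁶, so L = 3.

3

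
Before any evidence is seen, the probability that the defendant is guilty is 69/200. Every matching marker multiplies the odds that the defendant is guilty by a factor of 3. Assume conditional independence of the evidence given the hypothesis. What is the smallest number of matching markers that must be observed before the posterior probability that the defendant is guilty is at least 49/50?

5

Prior odds: 0.345 ÷ 0.655 = 69/131.
Likelihood ratio per matching marker = 3.
Target odds: 0.98 ÷ 0.02 = 49.
Require 3ⁿ ≥ 49 ÷ (69/131) = 6419/69.
3⁴ = 81 falls short of 6419/69 but 3⁵ = 243 reaches it, so n = 5.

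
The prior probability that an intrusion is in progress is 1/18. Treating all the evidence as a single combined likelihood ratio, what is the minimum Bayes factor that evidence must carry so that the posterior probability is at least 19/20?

Prior odds = (1/18)/(17/18) = 1/17.
Target odds = 0.95/0.05 = 19.
Required Bayes factor = 19 ÷ (1/17) = 323.

323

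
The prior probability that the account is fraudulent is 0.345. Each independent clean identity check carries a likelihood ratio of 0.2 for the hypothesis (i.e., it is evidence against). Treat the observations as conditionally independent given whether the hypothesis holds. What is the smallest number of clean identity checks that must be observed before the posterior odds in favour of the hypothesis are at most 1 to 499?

4

Prior odds = 0.345/0.655 = 69/131.
Likelihood ratio per clean identity check = 0.2.
Target odds = 1/499.
Require 0.2ⁿ ≤ 1/499 ÷ (69/131) = 131/34431.
0.2³ = 0.008 is still above 131/34431 but 0.2⁴ = 0.0016 is at or below it, so n = 4.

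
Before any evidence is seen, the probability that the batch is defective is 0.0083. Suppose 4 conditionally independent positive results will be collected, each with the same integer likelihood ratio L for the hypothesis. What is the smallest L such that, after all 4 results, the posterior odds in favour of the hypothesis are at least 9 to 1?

6

Prior odds = 0.0083/0.9917 = 83/9917.
Target odds = 9.
Need L⁴ ≥ 9 ÷ (83/9917) = 89253/83.
5⁴ = 625 < 89253/83 ≤ 1296 = 6⁴, so L = 6.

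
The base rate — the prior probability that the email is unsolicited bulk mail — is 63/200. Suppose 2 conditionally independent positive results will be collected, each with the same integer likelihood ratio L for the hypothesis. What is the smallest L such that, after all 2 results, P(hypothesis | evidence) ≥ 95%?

7

Prior odds = 0.315/0.685 = 63/137.
Target odds = 0.95/0.05 = 19.
Need L² ≥ 19 ÷ (63/137) = 2603/63.
6² = 36 < 2603/63 ≤ 49 = 7², so L = 7.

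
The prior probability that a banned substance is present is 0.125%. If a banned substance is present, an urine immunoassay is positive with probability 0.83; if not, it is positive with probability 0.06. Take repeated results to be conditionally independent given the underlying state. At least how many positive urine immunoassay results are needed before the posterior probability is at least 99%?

5

Prior odds: 0.00125 ÷ 0.99875 = 1/799.
Likelihood ratio of a positive = 0.83/0.06 = 83/6.
Target posterior odds = 0.99/0.01 = 99.
Require (83/6)ⁿ ≥ 99 ÷ (1/799) = 79101.
(83/6)⁴ = 47458321/1296 falls short of 79101 but (83/6)⁵ ≈506564 reaches it, so n = 5.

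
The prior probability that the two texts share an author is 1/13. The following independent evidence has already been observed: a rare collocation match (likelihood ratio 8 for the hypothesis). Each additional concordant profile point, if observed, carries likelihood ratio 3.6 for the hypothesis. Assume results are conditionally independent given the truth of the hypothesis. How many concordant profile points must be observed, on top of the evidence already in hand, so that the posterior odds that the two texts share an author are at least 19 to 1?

Prior odds = (1/13)/(12/13) = 1/12.
Bayes factor of the evidence already in hand = 8.
Odds after that evidence = (1/12) × 8 = 2/3.
Target odds = 19.
Need 3.6ⁿ ≥ 19 ÷ (2/3) = 28.5.
3.6² = 12.96 falls short of 28.5 but 3.6³ = 46.656 reaches it, so n = 3.

3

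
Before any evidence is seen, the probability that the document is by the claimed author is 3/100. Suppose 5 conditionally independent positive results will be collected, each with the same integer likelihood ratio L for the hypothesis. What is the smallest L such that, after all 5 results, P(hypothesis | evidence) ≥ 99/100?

6

Prior odds = 0.03/0.97 = 3/97.
Target odds = 0.99/0.01 = 99.
Need L⁵ ≥ 99 ÷ (3/97) = 3201.
5⁵ = 3125 < 3201 ≤ 7776 = 6⁵, so L = 6.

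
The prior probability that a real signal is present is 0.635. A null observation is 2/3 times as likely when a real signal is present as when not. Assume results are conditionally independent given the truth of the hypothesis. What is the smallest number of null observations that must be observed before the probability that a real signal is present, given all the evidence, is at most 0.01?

Prior odds: 0.635 ÷ 0.365 = 127/73.
Likelihood ratio per null observation = 2/3.
Target odds: 0.01 ÷ 0.99 = 1/99.
Need (127/73) × (2/3)ⁿ ≤ 1/99, i.e. (2/3)ⁿ ≤ 73/12573.
(2/3)¹² = 4096/531441 is still above 73/12573 but (2/3)¹³ = 8192/1594323 is at or below it, so n = 13.

13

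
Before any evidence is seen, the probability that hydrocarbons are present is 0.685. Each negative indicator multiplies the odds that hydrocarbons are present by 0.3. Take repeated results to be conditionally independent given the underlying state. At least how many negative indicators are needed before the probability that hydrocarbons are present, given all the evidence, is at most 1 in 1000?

7

Prior odds: 0.685 ÷ 0.315 = 137/63.
Likelihood ratio per negative indicator = 0.3.
Target posterior odds = 0.001/0.999 = 1/999.
Require 0.3ⁿ ≤ 1/999 ÷ (137/63) = 7/15207.
0.3⁶ = 729/1000000 is still above 7/15207 but 0.3⁷ = 2187/10000000 is at or below it, so n = 7.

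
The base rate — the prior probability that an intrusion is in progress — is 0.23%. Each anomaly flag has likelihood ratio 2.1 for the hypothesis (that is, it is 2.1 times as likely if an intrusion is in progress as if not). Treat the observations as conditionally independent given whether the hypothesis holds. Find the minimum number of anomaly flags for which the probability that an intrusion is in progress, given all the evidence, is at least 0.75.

10

Prior odds = 0.0023/0.9977 = 23/9977.
Likelihood ratio per anomaly flag = 2.1.
Target posterior odds = 0.75/0.25 = 3.
Need (23/9977) × 2.1ⁿ ≥ 3, i.e. 2.1ⁿ ≥ 29931/23.
2.1⁹ ≈794.28 falls short of 29931/23 but 2.1¹⁰ ≈1667.99 reaches it, so n = 10.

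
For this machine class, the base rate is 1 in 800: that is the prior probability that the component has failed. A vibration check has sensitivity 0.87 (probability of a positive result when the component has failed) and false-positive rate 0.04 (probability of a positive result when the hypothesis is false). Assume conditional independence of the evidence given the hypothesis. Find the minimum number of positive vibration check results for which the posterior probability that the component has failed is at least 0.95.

Prior odds = 0.00125/0.99875 = 1/799.
Likelihood ratio of a positive result = 0.87/0.04 = 21.75.
Target odds: 0.95 ÷ 0.05 = 19.
Require 21.75ⁿ ≥ 19 ÷ (1/799) = 15181.
21.75³ = 658503/64 falls short of 15181 but 21.75⁴ = 57289761/256 reaches it, so n = 4.

4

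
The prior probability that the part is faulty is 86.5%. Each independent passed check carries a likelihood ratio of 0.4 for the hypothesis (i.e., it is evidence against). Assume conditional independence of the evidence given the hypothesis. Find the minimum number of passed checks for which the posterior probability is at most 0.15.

4

Prior odds: 0.865 ÷ 0.135 = 173/27.
Likelihood ratio per passed check = 0.4.
Target odds: 0.15 ÷ 0.85 = 3/17.
Need (173/27) × 0.4ⁿ ≤ 3/17, i.e. 0.4ⁿ ≤ 81/2941.
0.4³ = 0.064 is still above 81/2941 but 0.4⁴ = 0.0256 is at or below it, so n = 4.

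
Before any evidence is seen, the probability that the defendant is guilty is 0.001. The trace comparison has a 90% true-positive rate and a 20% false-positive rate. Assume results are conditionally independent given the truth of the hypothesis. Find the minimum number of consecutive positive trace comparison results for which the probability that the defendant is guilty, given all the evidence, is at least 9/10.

Prior odds = 0.001/0.999 = 1/999.
Likelihood ratio of a positive result = 0.9/0.2 = 4.5.
Target posterior odds = 0.9/0.1 = 9.
Require 4.5ⁿ ≥ 9 ÷ (1/999) = 8991.
4.5⁶ = 8303.765625 falls short of 8991 but 4.5⁷ = 4782969/128 reaches it, so n = 7.

7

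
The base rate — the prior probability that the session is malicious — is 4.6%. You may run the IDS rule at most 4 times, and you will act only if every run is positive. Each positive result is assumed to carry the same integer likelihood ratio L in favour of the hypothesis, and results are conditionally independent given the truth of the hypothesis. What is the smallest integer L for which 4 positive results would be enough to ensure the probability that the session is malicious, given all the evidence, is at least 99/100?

7

Prior odds = 0.046/0.954 = 23/477.
Target odds = 0.99/0.01 = 99.
Need L⁴ ≥ 99 ÷ (23/477) = 47223/23.
6⁴ = 1296 < 47223/23 ≤ 2401 = 7⁴, so L = 7.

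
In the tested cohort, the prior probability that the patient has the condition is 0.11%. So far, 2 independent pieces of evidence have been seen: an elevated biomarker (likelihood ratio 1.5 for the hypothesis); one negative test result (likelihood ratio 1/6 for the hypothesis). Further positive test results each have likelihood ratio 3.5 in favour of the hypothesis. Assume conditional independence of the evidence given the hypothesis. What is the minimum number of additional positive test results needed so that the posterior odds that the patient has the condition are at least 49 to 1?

Prior odds = 0.0011/0.9989 = 11/9989.
Combined Bayes factor of the evidence already in hand = 1.5 × (1/6) = 0.25.
Odds after that evidence = (11/9989) × 0.25 = 11/39956.
Target odds = 49.
Need 3.5ⁿ ≥ 49 ÷ (11/39956) = 1957844/11.
3.5⁹ = 40353607/512 falls short of 1957844/11 but 3.5¹⁰ = 282475249/1024 reaches it, so n = 10.

10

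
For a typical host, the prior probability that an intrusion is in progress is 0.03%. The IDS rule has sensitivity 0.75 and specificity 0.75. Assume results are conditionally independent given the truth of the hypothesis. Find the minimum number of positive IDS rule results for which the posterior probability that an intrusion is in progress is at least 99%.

12

Prior odds = 0.0003/0.9997 = 3/9997.
False-positive rate = 1 − 0.75 = 0.25; likelihood ratio of a positive = 0.75/0.25 = 3.
Target odds: 0.99 ÷ 0.01 = 99.
Need (3/9997) × 3ⁿ ≥ 99, i.e. 3ⁿ ≥ 329901.
3¹¹ = 177147 falls short of 329901 but 3¹² = 531441 reaches it, so n = 12.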